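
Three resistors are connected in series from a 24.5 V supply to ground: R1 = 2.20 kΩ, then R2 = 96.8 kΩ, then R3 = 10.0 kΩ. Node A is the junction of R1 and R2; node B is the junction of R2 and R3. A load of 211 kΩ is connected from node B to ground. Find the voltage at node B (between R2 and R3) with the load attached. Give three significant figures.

At node B, R3 is in parallel with the load: R3‖R_L = 9.548 kΩ.
Below node A the resistance is R2 + (R3‖R_L) = 106.3 kΩ, so V_A = 24.5 × 106.3/108.5 = 24.00 V.
Then V_B = V_A × (R3‖R_L)/(R2 + R3‖R_L) = 24.00 × 9.548/106.3 = 2.15 V.

V ≈ 2.15 V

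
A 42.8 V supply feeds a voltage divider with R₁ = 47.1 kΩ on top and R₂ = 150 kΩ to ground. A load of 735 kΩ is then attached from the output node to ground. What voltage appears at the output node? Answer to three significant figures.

The load sits in parallel with R₂: R₂‖R_L = (150 × 735) / (150 + 735) = 124.6 kΩ.
V_out = 42.8 × 124.6 / (47.1 + 124.6) = 42.8 × 124.6/171.7 = 31.1 V.

V_out ≈ 31.1 V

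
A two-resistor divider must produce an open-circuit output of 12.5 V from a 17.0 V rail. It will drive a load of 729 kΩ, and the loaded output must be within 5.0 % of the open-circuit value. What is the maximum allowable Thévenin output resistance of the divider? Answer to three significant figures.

Loading drop = R_th/(R_th + R_L) ≤ 0.0500, so R_th ≤ R_L · ε/(1−ε) = 729 kΩ × 0.0500/0.9500 = 38.4 kΩ.
(Any R1, R2 with R2/(R1+R2) = 0.735 and R1‖R2 ≤ 38.4 kΩ will meet the spec.)

R_th ≤ 38.4 kΩ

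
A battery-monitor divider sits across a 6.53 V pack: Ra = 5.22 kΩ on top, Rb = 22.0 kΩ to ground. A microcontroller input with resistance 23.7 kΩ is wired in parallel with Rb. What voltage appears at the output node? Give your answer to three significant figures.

The load sits in parallel with Rb: Rb‖R_L = (22.0 × 23.7) / (22.0 + 23.7) = 11.41 kΩ.
V_out = 6.53 × 11.41 / (5.22 + 11.41) = 6.53 × 11.41/16.63 = 4.48 V.

V_out ≈ 4.48 V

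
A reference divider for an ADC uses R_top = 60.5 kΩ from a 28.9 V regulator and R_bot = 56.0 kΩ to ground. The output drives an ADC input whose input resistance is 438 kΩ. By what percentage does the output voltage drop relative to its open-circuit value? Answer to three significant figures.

The divider's output (Thévenin) resistance is R_top‖R_bot = 29.08 kΩ.
Fractional drop under load = R_th/(R_th + R_L) = 29.08 / (29.08 + 438) = 0.06226.
So the output falls by 6.23 %.

6.23 %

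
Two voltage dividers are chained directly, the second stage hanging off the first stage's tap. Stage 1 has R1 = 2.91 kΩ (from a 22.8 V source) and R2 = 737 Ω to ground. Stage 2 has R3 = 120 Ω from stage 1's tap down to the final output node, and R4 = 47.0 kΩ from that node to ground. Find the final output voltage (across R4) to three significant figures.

V_out ≈ 4.54 V

Stage 2 presents R3+R4 = 47120 Ω as a load on stage 1's tap.
Stage 1's lower leg becomes R2‖(R3+R4) = 725.7 Ω, so V_mid = 22.8 × 725.7/3636 = 4.551 V.
Stage 2 is itself unloaded: V_out = V_mid × R4/(R3+R4) = 4.551 × 47000/47120 = 4.54 V.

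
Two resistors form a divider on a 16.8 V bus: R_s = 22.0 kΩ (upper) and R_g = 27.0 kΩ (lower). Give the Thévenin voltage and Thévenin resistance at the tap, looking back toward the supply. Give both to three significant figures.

V_th = 9.26 V, R_th = 12.1 kΩ

V_th is the open-circuit tap voltage: 16.8 × 27.0/(22.0 + 27.0) = 9.26 V.
With the supply zeroed, R_s and R_g appear in parallel from the tap: R_th = R_s‖R_g = (22.0 × 27.0)/49.00 = 12.1 kΩ.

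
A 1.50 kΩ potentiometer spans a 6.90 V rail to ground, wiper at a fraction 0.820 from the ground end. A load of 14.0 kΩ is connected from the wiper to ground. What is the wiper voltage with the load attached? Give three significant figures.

The wiper splits the pot into (1−α)R = 270.0 Ω above and αR = 1230 Ω below.
Lower section ‖ load = 1131 Ω.
V_wiper = 6.90 × 1131/(270.0 + 1131) = 5.57 V.

V ≈ 5.57 V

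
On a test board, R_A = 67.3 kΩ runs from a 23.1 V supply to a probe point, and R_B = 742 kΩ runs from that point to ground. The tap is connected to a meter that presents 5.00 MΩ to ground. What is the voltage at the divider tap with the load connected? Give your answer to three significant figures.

The load sits in parallel with R_B: R_B‖R_L = (742 × 5000) / (742 + 5000) = 646.1 kΩ.
V_out = 23.1 × 646.1 / (67.3 + 646.1) = 23.1 × 646.1/713.4 = 20.9 V.

V_out ≈ 20.9 V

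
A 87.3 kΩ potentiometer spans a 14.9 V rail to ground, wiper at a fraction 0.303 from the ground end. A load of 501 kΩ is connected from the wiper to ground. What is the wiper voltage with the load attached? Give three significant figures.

V ≈ 4.35 V

The wiper splits the pot into (1−α)R = 60.85 kΩ above and αR = 26.45 kΩ below.
Lower section ‖ load = 25.13 kΩ.
V_wiper = 14.9 × 25.13/(60.85 + 25.13) = 4.35 V.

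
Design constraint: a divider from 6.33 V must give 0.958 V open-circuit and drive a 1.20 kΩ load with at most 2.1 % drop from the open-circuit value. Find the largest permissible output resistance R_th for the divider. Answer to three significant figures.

R_th ≤ 25.7 Ω

Loading drop = R_th/(R_th + R_L) ≤ 0.0210, so R_th ≤ R_L · ε/(1−ε) = 1.20 kΩ × 0.0210/0.9790 = 25.7 Ω.
(Any R1, R2 with R2/(R1+R2) = 0.151 and R1‖R2 ≤ 25.7 Ω will meet the spec.)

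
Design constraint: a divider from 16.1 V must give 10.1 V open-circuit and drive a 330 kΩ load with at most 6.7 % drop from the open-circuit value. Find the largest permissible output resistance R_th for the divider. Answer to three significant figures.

R_th ≤ 23.7 kΩ

Loading drop = R_th/(R_th + R_L) ≤ 0.0670, so R_th ≤ R_L · ε/(1−ε) = 330 kΩ × 0.0670/0.9330 = 23.7 kΩ.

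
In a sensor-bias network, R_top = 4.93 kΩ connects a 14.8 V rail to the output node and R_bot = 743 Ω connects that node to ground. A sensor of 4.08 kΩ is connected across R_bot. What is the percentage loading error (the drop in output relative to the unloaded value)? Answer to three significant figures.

13.7 %

Unloaded V = 14.8 × 743/5673 = 1.9384 V.
Loaded: R_bot‖R_L = 628.5 Ω, giving V = 14.8 × 628.5/5559 = 1.6735 V.
Drop = (1.9384 − 1.6735) / 1.9384 = 13.7 %.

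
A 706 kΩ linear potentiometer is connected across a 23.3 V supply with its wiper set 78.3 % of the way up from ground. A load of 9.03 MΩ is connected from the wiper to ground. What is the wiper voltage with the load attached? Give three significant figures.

V ≈ 18.0 V

The wiper splits the pot into (1−α)R = 153.2 kΩ above and αR = 552.8 kΩ below.
Lower section ‖ load = 520.9 kΩ.
V_wiper = 23.3 × 520.9/(153.2 + 520.9) = 18.0 V.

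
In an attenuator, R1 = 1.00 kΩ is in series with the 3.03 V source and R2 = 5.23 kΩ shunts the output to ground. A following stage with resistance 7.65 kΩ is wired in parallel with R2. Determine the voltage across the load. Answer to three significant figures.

The load sits in parallel with R2: R2‖R_L = (5.23 × 7.65) / (5.23 + 7.65) = 3.106 kΩ.
V_out = 3.03 × 3.106 / (1.00 + 3.106) = 3.03 × 3.106/4.106 = 2.29 V.
(Unloaded it would have been 2.54 V.)

V_out ≈ 2.29 V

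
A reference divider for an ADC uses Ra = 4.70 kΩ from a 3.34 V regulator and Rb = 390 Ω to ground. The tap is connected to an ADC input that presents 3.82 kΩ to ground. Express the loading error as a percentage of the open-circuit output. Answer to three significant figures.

8.62 %

Unloaded V = 3.34 × 390/5090 = 0.25591 V.
Loaded: Rb‖R_L = 353.9 Ω, giving V = 3.34 × 353.9/5054 = 0.23387 V.
Drop = (0.25591 − 0.23387) / 0.25591 = 8.62 %.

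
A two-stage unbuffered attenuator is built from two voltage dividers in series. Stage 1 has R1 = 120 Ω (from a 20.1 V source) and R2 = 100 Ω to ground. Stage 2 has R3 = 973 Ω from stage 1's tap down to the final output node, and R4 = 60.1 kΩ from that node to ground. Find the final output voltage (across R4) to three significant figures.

Stage 2 presents R3+R4 = 61070 Ω as a load on stage 1's tap.
Stage 1's lower leg becomes R2‖(R3+R4) = 99.84 Ω, so V_mid = 20.1 × 99.84/219.8 = 9.128 V.
Stage 2 is itself unloaded: V_out = V_mid × R4/(R3+R4) = 9.128 × 60100/61070 = 8.98 V.

V_out ≈ 8.98 V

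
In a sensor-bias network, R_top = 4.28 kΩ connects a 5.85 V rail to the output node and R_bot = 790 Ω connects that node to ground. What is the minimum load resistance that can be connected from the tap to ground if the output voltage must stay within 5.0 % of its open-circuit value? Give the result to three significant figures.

R_L(min) ≈ 12.7 kΩ

Output resistance R_th = R_top‖R_bot = (4280 × 790)/5070 = 666.9 Ω.
The fractional drop is R_th/(R_th + R_L); requiring this ≤ 0.0500 gives R_L ≥ R_th(1/0.0500 − 1) = 666.9 × 19.00 = 12.7 kΩ.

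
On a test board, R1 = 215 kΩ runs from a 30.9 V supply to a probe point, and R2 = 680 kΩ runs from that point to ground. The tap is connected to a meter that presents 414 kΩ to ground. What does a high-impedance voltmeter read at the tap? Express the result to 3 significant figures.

V_out ≈ 16.8 V

The load sits in parallel with R2: R2‖R_L = (680 × 414) / (680 + 414) = 257.3 kΩ.
V_out = 30.9 × 257.3 / (215 + 257.3) = 30.9 × 257.3/472.3 = 16.8 V.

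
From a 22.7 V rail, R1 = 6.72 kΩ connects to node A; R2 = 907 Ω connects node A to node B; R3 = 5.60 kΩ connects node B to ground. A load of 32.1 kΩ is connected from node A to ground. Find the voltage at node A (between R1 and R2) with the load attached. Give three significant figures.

V ≈ 10.1 V

Below node A the series string R2+R3 = 6507 Ω sits in parallel with the 32100 Ω load: 5410 Ω.
V_A = 22.7 × 5410/(6720 + 5410) = 10.1 V.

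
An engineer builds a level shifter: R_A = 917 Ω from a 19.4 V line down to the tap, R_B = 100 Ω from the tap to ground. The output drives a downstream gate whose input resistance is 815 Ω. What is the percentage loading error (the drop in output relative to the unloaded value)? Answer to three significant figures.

9.96 %

The divider's output (Thévenin) resistance is R_A‖R_B = 90.17 Ω.
Fractional drop under load = R_th/(R_th + R_L) = 90.17 / (90.17 + 815) = 0.09961.
So the output falls by 9.96 %.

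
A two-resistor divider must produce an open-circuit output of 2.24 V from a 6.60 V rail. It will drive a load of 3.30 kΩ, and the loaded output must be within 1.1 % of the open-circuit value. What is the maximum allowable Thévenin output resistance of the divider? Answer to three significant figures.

Loading drop = R_th/(R_th + R_L) ≤ 0.0110, so R_th ≤ R_L · ε/(1−ε) = 3.30 kΩ × 0.0110/0.9890 = 36.7 Ω.

R_th ≤ 36.7 Ω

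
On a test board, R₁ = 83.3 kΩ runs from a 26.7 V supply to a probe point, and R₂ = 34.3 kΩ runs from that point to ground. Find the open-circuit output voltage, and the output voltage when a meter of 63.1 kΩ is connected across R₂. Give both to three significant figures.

Open-circuit: V = 26.7 × 34.3/(83.3 + 34.3) = 7.79 V.
With the load, R₂ becomes R₂‖R_L = 22.22 kΩ, so V = 26.7 × 22.22/105.5 = 5.62 V.

Unloaded: 7.79 V; loaded: 5.62 V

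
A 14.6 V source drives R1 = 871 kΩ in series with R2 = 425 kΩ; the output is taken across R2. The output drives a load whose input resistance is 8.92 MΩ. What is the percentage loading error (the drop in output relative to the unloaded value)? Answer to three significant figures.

3.10 %

The divider's output (Thévenin) resistance is R1‖R2 = 285.6 kΩ.
Fractional drop under load = R_th/(R_th + R_L) = 285.6 / (285.6 + 8920) = 0.03103.
So the output falls by 3.10 %.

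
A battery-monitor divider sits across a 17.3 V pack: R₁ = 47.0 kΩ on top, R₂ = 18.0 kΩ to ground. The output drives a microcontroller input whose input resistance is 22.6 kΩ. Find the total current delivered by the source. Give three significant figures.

R₂‖R_L = 10.02 kΩ, so the source sees R₁ + R₂‖R_L = 57.02 kΩ.
I = 17.3 V / 57.02 kΩ = 0.303 mA.

I ≈ 0.303 mA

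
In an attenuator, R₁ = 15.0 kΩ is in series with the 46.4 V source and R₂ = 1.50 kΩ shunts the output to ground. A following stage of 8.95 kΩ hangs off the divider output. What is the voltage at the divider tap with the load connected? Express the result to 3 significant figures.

The load sits in parallel with R₂: R₂‖R_L = (1.50 × 8.95) / (1.50 + 8.95) = 1.285 kΩ.
V_out = 46.4 × 1.285 / (15.0 + 1.285) = 46.4 × 1.285/16.28 = 3.66 V.
(Unloaded it would have been 4.22 V.)

V_out ≈ 3.66 V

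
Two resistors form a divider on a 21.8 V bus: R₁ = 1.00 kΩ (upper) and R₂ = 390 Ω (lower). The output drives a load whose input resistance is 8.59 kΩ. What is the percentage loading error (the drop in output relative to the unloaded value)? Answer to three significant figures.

3.16 %

The divider's output (Thévenin) resistance is R₁‖R₂ = 280.6 Ω.
Fractional drop under load = R_th/(R_th + R_L) = 280.6 / (280.6 + 8590) = 0.03163.
So the output falls by 3.16 %.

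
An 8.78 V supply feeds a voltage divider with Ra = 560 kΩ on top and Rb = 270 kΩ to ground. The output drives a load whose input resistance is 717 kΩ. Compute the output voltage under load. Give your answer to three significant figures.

The load sits in parallel with Rb: Rb‖R_L = (270 × 717) / (270 + 717) = 196.1 kΩ.
V_out = 8.78 × 196.1 / (560 + 196.1) = 8.78 × 196.1/756.1 = 2.28 V.

V_out ≈ 2.28 V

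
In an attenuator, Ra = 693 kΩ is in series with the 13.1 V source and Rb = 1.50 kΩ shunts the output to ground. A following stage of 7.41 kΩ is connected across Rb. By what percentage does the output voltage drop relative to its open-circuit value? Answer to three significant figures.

16.8 %

Unloaded V = 13.1 × 1.50/694.5 = 0.02829 V.
Loaded: Rb‖R_L = 1.247 kΩ, giving V = 13.1 × 1.247/694.2 = 0.02354 V.
Drop = (0.02829 − 0.02354) / 0.02829 = 16.8 %.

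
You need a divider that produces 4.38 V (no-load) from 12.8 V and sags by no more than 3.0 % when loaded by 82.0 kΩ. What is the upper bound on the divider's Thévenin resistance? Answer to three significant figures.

Loading drop = R_th/(R_th + R_L) ≤ 0.0300, so R_th ≤ R_L · ε/(1−ε) = 82.0 kΩ × 0.0300/0.9700 = 2.54 kΩ.

R_th ≤ 2.54 kΩ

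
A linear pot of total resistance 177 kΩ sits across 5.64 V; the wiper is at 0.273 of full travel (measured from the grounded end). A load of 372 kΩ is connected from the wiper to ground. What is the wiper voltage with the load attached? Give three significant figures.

The wiper splits the pot into (1−α)R = 128.7 kΩ above and αR = 48.32 kΩ below.
Lower section ‖ load = 42.77 kΩ.
V_wiper = 5.64 × 42.77/(128.7 + 42.77) = 1.41 V.

V ≈ 1.41 V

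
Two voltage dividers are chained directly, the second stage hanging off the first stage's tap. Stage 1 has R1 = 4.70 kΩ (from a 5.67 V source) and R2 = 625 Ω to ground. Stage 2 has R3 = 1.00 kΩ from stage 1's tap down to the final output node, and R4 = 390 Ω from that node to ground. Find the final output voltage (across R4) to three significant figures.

V_out ≈ 0.134 V

Stage 2 presents R3+R4 = 1390 Ω as a load on stage 1's tap.
Stage 1's lower leg becomes R2‖(R3+R4) = 431.1 Ω, so V_mid = 5.67 × 431.1/5131 = 0.4764 V.
Stage 2 is itself unloaded: V_out = V_mid × R4/(R3+R4) = 0.4764 × 390/1390 = 0.134 V.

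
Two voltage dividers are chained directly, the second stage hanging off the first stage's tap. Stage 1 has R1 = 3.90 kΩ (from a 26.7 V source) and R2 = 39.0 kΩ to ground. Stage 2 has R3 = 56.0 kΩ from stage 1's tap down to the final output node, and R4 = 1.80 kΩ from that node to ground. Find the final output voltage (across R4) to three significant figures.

V_out ≈ 0.712 V

Stage 2 presents R3+R4 = 57.80 kΩ as a load on stage 1's tap.
Stage 1's lower leg becomes R2‖(R3+R4) = 23.29 kΩ, so V_mid = 26.7 × 23.29/27.19 = 22.87 V.
Stage 2 is itself unloaded: V_out = V_mid × R4/(R3+R4) = 22.87 × 1.80/57.80 = 0.712 V.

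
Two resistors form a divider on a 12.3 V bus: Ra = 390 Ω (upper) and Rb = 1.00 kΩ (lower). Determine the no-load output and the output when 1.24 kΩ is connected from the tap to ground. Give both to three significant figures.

Open-circuit: V = 12.3 × 1000/(390 + 1000) = 8.85 V.
With the load, Rb becomes Rb‖R_L = 553.6 Ω, so V = 12.3 × 553.6/943.6 = 7.22 V.

Unloaded: 8.85 V; loaded: 7.22 V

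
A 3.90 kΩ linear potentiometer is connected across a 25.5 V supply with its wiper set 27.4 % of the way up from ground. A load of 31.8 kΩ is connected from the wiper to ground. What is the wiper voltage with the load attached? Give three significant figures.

The wiper splits the pot into (1−α)R = 2.831 kΩ above and αR = 1.069 kΩ below.
Lower section ‖ load = 1.034 kΩ.
V_wiper = 25.5 × 1.034/(2.831 + 1.034) = 6.82 V.

V ≈ 6.82 V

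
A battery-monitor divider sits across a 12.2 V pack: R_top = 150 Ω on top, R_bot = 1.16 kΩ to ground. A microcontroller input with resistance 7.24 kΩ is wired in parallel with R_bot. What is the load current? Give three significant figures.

I_L ≈ 1.47 mA

R_bot‖R_L = 999.8 Ω; V_out = 12.2 × 999.8/1150 = 10.61 V.
I_L = V_out / R_L = 10.61 / 7.24 kΩ = 1.47 mA.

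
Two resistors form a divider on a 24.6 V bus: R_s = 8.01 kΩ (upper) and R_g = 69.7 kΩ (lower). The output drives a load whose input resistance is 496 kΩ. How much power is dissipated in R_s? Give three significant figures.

P ≈ 1.01 mW

Total resistance from the source is R_s + (R_g‖R_L) = 69.12 kΩ, so I = 24.6/69.12 kΩ = 0.3559 mA.
P = I²·R_s = (0.3559 mA)² × 8.01 kΩ = 1.01 mW.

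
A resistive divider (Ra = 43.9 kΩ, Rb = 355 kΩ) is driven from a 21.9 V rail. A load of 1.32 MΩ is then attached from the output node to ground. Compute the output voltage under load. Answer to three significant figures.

The load sits in parallel with Rb: Rb‖R_L = (355 × 1320) / (355 + 1320) = 279.8 kΩ.
V_out = 21.9 × 279.8 / (43.9 + 279.8) = 21.9 × 279.8/323.7 = 18.9 V.

V_out ≈ 18.9 V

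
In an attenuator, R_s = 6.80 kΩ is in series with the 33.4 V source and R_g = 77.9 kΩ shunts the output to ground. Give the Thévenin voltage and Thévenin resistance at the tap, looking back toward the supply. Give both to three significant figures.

V_th is the open-circuit tap voltage: 33.4 × 77.9/(6.80 + 77.9) = 30.7 V.
With the supply zeroed, R_s and R_g appear in parallel from the tap: R_th = R_s‖R_g = (6.80 × 77.9)/84.70 = 6.25 kΩ.

V_th = 30.7 V, R_th = 6.25 kΩ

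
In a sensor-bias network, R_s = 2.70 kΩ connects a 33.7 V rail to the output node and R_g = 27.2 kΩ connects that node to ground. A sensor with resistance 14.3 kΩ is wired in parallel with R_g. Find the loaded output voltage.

V_out ≈ 26.2 V

The load sits in parallel with R_g: R_g‖R_L = (27.2 × 14.3) / (27.2 + 14.3) = 9.373 kΩ.
V_out = 33.7 × 9.373 / (2.70 + 9.373) = 33.7 × 9.373/12.07 = 26.2 V.
(Unloaded it would have been 30.7 V.)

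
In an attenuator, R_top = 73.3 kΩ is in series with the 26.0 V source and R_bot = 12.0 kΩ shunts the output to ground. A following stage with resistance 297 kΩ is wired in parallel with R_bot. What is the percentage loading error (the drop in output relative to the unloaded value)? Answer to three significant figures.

The divider's output (Thévenin) resistance is R_top‖R_bot = 10.31 kΩ.
Fractional drop under load = R_th/(R_th + R_L) = 10.31 / (10.31 + 297) = 0.03355.
So the output falls by 3.36 %.

3.36 %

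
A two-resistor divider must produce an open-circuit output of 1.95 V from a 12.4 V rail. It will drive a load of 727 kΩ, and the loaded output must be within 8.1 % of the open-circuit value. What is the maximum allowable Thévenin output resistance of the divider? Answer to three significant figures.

R_th ≤ 64.1 kΩ

Loading drop = R_th/(R_th + R_L) ≤ 0.0810, so R_th ≤ R_L · ε/(1−ε) = 727 kΩ × 0.0810/0.9190 = 64.1 kΩ.
(Any R1, R2 with R2/(R1+R2) = 0.157 and R1‖R2 ≤ 64.1 kΩ will meet the spec.)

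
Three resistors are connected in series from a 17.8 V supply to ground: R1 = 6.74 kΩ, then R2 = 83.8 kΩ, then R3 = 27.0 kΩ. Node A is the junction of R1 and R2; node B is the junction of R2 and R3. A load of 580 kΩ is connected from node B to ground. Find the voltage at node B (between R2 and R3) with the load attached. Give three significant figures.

V ≈ 3.95 V

At node B, R3 is in parallel with the load: R3‖R_L = 25.80 kΩ.
Below node A the resistance is R2 + (R3‖R_L) = 109.6 kΩ, so V_A = 17.8 × 109.6/116.3 = 16.77 V.
Then V_B = V_A × (R3‖R_L)/(R2 + R3‖R_L) = 16.77 × 25.80/109.6 = 3.95 V.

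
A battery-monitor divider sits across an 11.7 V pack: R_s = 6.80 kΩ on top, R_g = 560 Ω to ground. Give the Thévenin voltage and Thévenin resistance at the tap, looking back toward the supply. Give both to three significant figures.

V_th = 0.890 V, R_th = 517 Ω

V_th is the open-circuit tap voltage: 11.7 × 560/(6800 + 560) = 0.890 V.
With the supply zeroed, R_s and R_g appear in parallel from the tap: R_th = R_s‖R_g = (6800 × 560)/7360 = 517 Ω.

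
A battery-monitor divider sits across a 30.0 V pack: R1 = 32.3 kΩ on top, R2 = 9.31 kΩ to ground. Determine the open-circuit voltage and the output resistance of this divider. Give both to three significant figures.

V_th = 6.71 V, R_th = 7.23 kΩ

V_th is the open-circuit tap voltage: 30.0 × 9.31/(32.3 + 9.31) = 6.71 V.
With the supply zeroed, R1 and R2 appear in parallel from the tap: R_th = R1‖R2 = (32.3 × 9.31)/41.61 = 7.23 kΩ.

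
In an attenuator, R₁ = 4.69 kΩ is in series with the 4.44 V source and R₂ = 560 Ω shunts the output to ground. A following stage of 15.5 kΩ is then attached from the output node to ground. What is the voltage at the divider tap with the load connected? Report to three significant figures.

V_out ≈ 0.459 V

The load sits in parallel with R₂: R₂‖R_L = (560 × 15500) / (560 + 15500) = 540.5 Ω.
V_out = 4.44 × 540.5 / (4690 + 540.5) = 4.44 × 540.5/5230 = 0.459 V.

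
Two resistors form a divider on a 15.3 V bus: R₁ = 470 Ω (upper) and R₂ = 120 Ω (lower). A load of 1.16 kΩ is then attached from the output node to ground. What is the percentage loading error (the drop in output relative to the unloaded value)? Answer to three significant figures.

The divider's output (Thévenin) resistance is R₁‖R₂ = 95.59 Ω.
Fractional drop under load = R_th/(R_th + R_L) = 95.59 / (95.59 + 1160) = 0.07613.
So the output falls by 7.61 %.

7.61 %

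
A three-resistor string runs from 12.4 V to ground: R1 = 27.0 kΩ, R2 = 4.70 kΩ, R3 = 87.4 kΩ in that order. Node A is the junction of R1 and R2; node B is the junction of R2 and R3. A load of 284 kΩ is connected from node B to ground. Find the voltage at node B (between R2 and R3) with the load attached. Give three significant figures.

V ≈ 8.41 V

At node B, R3 is in parallel with the load: R3‖R_L = 66.83 kΩ.
Below node A the resistance is R2 + (R3‖R_L) = 71.53 kΩ, so V_A = 12.4 × 71.53/98.53 = 9.002 V.
Then V_B = V_A × (R3‖R_L)/(R2 + R3‖R_L) = 9.002 × 66.83/71.53 = 8.41 V.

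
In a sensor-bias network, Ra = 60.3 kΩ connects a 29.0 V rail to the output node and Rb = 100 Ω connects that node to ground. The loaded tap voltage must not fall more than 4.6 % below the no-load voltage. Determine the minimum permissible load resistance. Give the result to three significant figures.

Output resistance R_th = Ra‖Rb = (60300 × 100)/60400 = 99.83 Ω.
The fractional drop is R_th/(R_th + R_L); requiring this ≤ 0.0460 gives R_L ≥ R_th(1/0.0460 − 1) = 99.83 × 20.74 = 2.07 kΩ.

R_L(min) ≈ 2.07 kΩ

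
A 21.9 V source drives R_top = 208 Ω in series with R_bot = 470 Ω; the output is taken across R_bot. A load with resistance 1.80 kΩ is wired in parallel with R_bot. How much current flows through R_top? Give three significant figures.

R_bot‖R_L = 372.7 Ω, so the source sees R_top + R_bot‖R_L = 580.7 Ω.
I = 21.9 V / 580.7 Ω = 37.7 mA.

I ≈ 37.7 mA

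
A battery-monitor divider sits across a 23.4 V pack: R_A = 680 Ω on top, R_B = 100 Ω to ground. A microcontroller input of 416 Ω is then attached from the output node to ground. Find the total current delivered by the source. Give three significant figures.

I ≈ 30.8 mA

R_B‖R_L = 80.62 Ω, so the source sees R_A + R_B‖R_L = 760.6 Ω.
I = 23.4 V / 760.6 Ω = 30.8 mA.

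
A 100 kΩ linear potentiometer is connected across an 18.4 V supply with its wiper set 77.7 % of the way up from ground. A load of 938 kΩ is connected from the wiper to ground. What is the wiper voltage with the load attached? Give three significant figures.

V ≈ 14.0 V

The wiper splits the pot into (1−α)R = 22.30 kΩ above and αR = 77.70 kΩ below.
Lower section ‖ load = 71.76 kΩ.
V_wiper = 18.4 × 71.76/(22.30 + 71.76) = 14.0 V.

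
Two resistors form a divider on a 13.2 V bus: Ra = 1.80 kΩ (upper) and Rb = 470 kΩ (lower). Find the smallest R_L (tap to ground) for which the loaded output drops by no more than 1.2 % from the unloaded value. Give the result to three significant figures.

R_L(min) ≈ 148 kΩ

Output resistance R_th = Ra‖Rb = (1.80 × 470)/471.8 = 1.793 kΩ.
The fractional drop is R_th/(R_th + R_L); requiring this ≤ 0.0120 gives R_L ≥ R_th(1/0.0120 − 1) = 1.793 × 82.33 = 148 kΩ.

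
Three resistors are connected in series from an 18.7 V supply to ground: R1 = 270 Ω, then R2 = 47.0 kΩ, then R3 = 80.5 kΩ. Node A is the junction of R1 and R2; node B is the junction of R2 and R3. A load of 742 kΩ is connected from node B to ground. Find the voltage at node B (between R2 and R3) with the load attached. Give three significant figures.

V ≈ 11.3 V

At node B, R3 is in parallel with the load: R3‖R_L = 72620 Ω.
Below node A the resistance is R2 + (R3‖R_L) = 119600 Ω, so V_A = 18.7 × 119600/119900 = 18.66 V.
Then V_B = V_A × (R3‖R_L)/(R2 + R3‖R_L) = 18.66 × 72620/119600 = 11.3 V.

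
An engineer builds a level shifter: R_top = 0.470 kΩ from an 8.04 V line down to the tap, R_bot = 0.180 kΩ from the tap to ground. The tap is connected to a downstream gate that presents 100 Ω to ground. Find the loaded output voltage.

V_out ≈ 0.967 V

The load sits in parallel with R_bot: R_bot‖R_L = (180 × 100) / (180 + 100) = 64.29 Ω.
V_out = 8.04 × 64.29 / (470 + 64.29) = 8.04 × 64.29/534.3 = 0.967 V.
(Unloaded it would have been 2.23 V.)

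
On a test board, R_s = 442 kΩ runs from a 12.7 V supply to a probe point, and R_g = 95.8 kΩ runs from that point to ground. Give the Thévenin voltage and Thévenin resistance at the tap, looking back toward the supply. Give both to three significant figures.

V_th = 2.26 V, R_th = 78.7 kΩ

V_th is the open-circuit tap voltage: 12.7 × 95.8/(442 + 95.8) = 2.26 V.
With the supply zeroed, R_s and R_g appear in parallel from the tap: R_th = R_s‖R_g = (442 × 95.8)/537.8 = 78.7 kΩ.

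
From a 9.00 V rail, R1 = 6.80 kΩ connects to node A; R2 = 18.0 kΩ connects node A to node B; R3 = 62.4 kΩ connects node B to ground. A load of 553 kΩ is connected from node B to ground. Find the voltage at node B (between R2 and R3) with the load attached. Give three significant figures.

V ≈ 6.24 V

At node B, R3 is in parallel with the load: R3‖R_L = 56.07 kΩ.
Below node A the resistance is R2 + (R3‖R_L) = 74.07 kΩ, so V_A = 9.00 × 74.07/80.87 = 8.243 V.
Then V_B = V_A × (R3‖R_L)/(R2 + R3‖R_L) = 8.243 × 56.07/74.07 = 6.24 V.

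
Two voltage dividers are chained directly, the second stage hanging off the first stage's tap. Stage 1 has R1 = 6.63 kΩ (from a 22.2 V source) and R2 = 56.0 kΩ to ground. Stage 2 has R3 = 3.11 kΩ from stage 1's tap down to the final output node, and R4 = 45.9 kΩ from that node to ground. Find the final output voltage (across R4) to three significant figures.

V_out ≈ 16.6 V

Stage 2 presents R3+R4 = 49.01 kΩ as a load on stage 1's tap.
Stage 1's lower leg becomes R2‖(R3+R4) = 26.14 kΩ, so V_mid = 22.2 × 26.14/32.77 = 17.71 V.
Stage 2 is itself unloaded: V_out = V_mid × R4/(R3+R4) = 17.71 × 45.9/49.01 = 16.6 V.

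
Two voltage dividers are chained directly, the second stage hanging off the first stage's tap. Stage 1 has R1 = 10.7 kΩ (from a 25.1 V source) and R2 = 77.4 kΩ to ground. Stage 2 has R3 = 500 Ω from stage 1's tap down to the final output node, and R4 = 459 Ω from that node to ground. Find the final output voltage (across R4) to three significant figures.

Stage 2 presents R3+R4 = 959.0 Ω as a load on stage 1's tap.
Stage 1's lower leg becomes R2‖(R3+R4) = 947.3 Ω, so V_mid = 25.1 × 947.3/11650 = 2.041 V.
Stage 2 is itself unloaded: V_out = V_mid × R4/(R3+R4) = 2.041 × 459/959.0 = 0.977 V.

V_out ≈ 0.977 V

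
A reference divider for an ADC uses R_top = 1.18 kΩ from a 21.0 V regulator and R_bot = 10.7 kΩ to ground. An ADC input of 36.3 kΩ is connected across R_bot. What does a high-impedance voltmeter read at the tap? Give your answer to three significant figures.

V_out ≈ 18.4 V

The load sits in parallel with R_bot: R_bot‖R_L = (10.7 × 36.3) / (10.7 + 36.3) = 8.264 kΩ.
V_out = 21.0 × 8.264 / (1.18 + 8.264) = 21.0 × 8.264/9.444 = 18.4 V.
(Unloaded it would have been 18.9 V.)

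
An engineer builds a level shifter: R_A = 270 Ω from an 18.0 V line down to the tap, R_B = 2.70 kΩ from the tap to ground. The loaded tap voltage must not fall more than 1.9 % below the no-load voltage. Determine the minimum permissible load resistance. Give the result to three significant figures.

Output resistance R_th = R_A‖R_B = (270 × 2700)/2970 = 245.5 Ω.
The fractional drop is R_th/(R_th + R_L); requiring this ≤ 0.0190 gives R_L ≥ R_th(1/0.0190 − 1) = 245.5 × 51.63 = 12.7 kΩ.

R_L(min) ≈ 12.7 kΩ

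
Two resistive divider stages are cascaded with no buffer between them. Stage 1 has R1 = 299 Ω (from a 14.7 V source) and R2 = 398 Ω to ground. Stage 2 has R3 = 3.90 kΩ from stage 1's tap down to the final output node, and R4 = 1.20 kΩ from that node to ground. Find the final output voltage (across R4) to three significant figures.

Stage 2 presents R3+R4 = 5100 Ω as a load on stage 1's tap.
Stage 1's lower leg becomes R2‖(R3+R4) = 369.2 Ω, so V_mid = 14.7 × 369.2/668.2 = 8.122 V.
Stage 2 is itself unloaded: V_out = V_mid × R4/(R3+R4) = 8.122 × 1200/5100 = 1.91 V.

V_out ≈ 1.91 V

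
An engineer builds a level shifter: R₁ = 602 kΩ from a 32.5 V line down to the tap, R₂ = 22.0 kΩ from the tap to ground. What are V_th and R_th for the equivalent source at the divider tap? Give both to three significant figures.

V_th is the open-circuit tap voltage: 32.5 × 22.0/(602 + 22.0) = 1.15 V.
With the supply zeroed, R₁ and R₂ appear in parallel from the tap: R_th = R₁‖R₂ = (602 × 22.0)/624.0 = 21.2 kΩ.

V_th = 1.15 V, R_th = 21.2 kΩ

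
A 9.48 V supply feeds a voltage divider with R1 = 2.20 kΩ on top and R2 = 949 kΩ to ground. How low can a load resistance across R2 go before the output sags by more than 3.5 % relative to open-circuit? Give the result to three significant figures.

Output resistance R_th = R1‖R2 = (2.20 × 949)/951.2 = 2.195 kΩ.
The fractional drop is R_th/(R_th + R_L); requiring this ≤ 0.0350 gives R_L ≥ R_th(1/0.0350 − 1) = 2.195 × 27.57 = 60.5 kΩ.

R_L(min) ≈ 60.5 kΩ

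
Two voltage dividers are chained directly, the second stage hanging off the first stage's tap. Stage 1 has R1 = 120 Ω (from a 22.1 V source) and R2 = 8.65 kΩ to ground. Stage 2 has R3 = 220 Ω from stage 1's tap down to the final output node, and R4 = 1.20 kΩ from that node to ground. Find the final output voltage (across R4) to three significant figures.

Stage 2 presents R3+R4 = 1420 Ω as a load on stage 1's tap.
Stage 1's lower leg becomes R2‖(R3+R4) = 1220 Ω, so V_mid = 22.1 × 1220/1340 = 20.12 V.
Stage 2 is itself unloaded: V_out = V_mid × R4/(R3+R4) = 20.12 × 1200/1420 = 17.0 V.

V_out ≈ 17.0 V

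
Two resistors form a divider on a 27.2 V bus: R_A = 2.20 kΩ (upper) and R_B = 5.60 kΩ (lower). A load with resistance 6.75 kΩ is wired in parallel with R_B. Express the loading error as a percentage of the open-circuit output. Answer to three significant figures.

19.0 %

The divider's output (Thévenin) resistance is R_A‖R_B = 1.579 kΩ.
Fractional drop under load = R_th/(R_th + R_L) = 1.579 / (1.579 + 6.75) = 0.1896.
So the output falls by 19.0 %.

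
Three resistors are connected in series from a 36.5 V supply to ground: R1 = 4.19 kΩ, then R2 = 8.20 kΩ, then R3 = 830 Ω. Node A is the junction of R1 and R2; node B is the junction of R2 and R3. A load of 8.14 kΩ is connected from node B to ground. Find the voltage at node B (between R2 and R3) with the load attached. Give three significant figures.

At node B, R3 is in parallel with the load: R3‖R_L = 753.2 Ω.
Below node A the resistance is R2 + (R3‖R_L) = 8953 Ω, so V_A = 36.5 × 8953/13140 = 24.86 V.
Then V_B = V_A × (R3‖R_L)/(R2 + R3‖R_L) = 24.86 × 753.2/8953 = 2.09 V.

V ≈ 2.09 V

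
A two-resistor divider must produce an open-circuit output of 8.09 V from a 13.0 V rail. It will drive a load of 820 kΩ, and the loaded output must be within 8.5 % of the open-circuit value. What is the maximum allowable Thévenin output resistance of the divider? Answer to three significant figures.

R_th ≤ 76.2 kΩ

Loading drop = R_th/(R_th + R_L) ≤ 0.0850, so R_th ≤ R_L · ε/(1−ε) = 820 kΩ × 0.0850/0.9150 = 76.2 kΩ.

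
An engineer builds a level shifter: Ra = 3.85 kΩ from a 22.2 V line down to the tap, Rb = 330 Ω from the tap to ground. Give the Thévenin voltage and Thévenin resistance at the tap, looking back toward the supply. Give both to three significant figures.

V_th = 1.75 V, R_th = 304 Ω

V_th is the open-circuit tap voltage: 22.2 × 330/(3850 + 330) = 1.75 V.
With the supply zeroed, Ra and Rb appear in parallel from the tap: R_th = Ra‖Rb = (3850 × 330)/4180 = 304 Ω.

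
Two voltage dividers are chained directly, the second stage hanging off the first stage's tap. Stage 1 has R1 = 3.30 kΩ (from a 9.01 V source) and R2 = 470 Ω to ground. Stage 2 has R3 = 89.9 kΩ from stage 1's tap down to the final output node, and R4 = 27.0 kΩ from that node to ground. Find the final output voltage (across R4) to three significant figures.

V_out ≈ 0.259 V

Stage 2 presents R3+R4 = 116900 Ω as a load on stage 1's tap.
Stage 1's lower leg becomes R2‖(R3+R4) = 468.1 Ω, so V_mid = 9.01 × 468.1/3768 = 1.119 V.
Stage 2 is itself unloaded: V_out = V_mid × R4/(R3+R4) = 1.119 × 27000/116900 = 0.259 V.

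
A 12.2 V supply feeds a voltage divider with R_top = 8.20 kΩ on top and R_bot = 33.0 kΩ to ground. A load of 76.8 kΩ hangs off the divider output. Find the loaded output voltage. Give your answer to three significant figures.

V_out ≈ 9.00 V

The load sits in parallel with R_bot: R_bot‖R_L = (33.0 × 76.8) / (33.0 + 76.8) = 23.08 kΩ.
V_out = 12.2 × 23.08 / (8.20 + 23.08) = 12.2 × 23.08/31.28 = 9.00 V.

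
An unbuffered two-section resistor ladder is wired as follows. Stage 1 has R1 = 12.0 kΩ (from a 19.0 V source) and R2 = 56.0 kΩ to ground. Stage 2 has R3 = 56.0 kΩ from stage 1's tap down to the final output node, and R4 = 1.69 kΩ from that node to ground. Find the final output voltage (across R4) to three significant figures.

V_out ≈ 0.391 V

Stage 2 presents R3+R4 = 57.69 kΩ as a load on stage 1's tap.
Stage 1's lower leg becomes R2‖(R3+R4) = 28.42 kΩ, so V_mid = 19.0 × 28.42/40.42 = 13.36 V.
Stage 2 is itself unloaded: V_out = V_mid × R4/(R3+R4) = 13.36 × 1.69/57.69 = 0.391 V.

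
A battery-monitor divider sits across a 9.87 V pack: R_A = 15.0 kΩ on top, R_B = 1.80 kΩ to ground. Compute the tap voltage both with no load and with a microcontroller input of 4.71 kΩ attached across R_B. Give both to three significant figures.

Open-circuit: V = 9.87 × 1.80/(15.0 + 1.80) = 1.06 V.
With the load, R_B becomes R_B‖R_L = 1.302 kΩ, so V = 9.87 × 1.302/16.30 = 0.788 V.

Unloaded: 1.06 V; loaded: 0.788 V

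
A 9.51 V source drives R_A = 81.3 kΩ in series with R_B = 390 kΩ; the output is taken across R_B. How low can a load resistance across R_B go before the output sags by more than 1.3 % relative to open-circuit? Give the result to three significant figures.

R_L(min) ≈ 5.11 MΩ

Output resistance R_th = R_A‖R_B = (81.3 × 390)/471.3 = 67.28 kΩ.
The fractional drop is R_th/(R_th + R_L); requiring this ≤ 0.0130 gives R_L ≥ R_th(1/0.0130 − 1) = 67.28 × 75.92 = 5.11 MΩ.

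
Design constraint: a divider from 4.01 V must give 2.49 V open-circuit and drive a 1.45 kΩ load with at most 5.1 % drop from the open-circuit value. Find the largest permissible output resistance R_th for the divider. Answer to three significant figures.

R_th ≤ 77.9 Ω

Loading drop = R_th/(R_th + R_L) ≤ 0.0510, so R_th ≤ R_L · ε/(1−ε) = 1.45 kΩ × 0.0510/0.9490 = 77.9 Ω.
(Any R1, R2 with R2/(R1+R2) = 0.621 and R1‖R2 ≤ 77.9 Ω will meet the spec.)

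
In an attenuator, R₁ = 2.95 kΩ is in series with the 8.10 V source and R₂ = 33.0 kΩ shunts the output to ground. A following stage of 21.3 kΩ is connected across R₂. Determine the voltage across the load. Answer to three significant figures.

V_out ≈ 6.60 V

The load sits in parallel with R₂: R₂‖R_L = (33.0 × 21.3) / (33.0 + 21.3) = 12.94 kΩ.
V_out = 8.10 × 12.94 / (2.95 + 12.94) = 8.10 × 12.94/15.89 = 6.60 V.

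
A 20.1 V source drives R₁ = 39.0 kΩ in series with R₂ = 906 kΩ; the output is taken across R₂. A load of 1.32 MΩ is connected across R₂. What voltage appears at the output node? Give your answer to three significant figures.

The load sits in parallel with R₂: R₂‖R_L = (906 × 1320) / (906 + 1320) = 537.3 kΩ.
V_out = 20.1 × 537.3 / (39.0 + 537.3) = 20.1 × 537.3/576.3 = 18.7 V.

V_out ≈ 18.7 V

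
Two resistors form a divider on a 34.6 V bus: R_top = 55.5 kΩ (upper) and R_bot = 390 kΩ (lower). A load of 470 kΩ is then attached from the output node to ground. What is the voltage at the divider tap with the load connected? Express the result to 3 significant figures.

V_out ≈ 27.5 V

The load sits in parallel with R_bot: R_bot‖R_L = (390 × 470) / (390 + 470) = 213.1 kΩ.
V_out = 34.6 × 213.1 / (55.5 + 213.1) = 34.6 × 213.1/268.6 = 27.5 V.
(Unloaded it would have been 30.3 V.)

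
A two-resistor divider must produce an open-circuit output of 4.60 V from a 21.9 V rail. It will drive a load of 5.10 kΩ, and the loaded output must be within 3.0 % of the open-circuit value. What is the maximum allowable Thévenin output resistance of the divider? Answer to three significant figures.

R_th ≤ 158 Ω

Loading drop = R_th/(R_th + R_L) ≤ 0.0300, so R_th ≤ R_L · ε/(1−ε) = 5.10 kΩ × 0.0300/0.9700 = 158 Ω.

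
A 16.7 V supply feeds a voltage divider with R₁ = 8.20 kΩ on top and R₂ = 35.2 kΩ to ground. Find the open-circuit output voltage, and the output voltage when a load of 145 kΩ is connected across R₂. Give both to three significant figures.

Open-circuit: V = 16.7 × 35.2/(8.20 + 35.2) = 13.5 V.
With the load, R₂ becomes R₂‖R_L = 28.32 kΩ, so V = 16.7 × 28.32/36.52 = 13.0 V.

Unloaded: 13.5 V; loaded: 13.0 V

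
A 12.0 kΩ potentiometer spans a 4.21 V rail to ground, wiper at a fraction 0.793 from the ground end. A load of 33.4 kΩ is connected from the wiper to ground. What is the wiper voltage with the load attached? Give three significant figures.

V ≈ 3.15 V

The wiper splits the pot into (1−α)R = 2.484 kΩ above and αR = 9.516 kΩ below.
Lower section ‖ load = 7.406 kΩ.
V_wiper = 4.21 × 7.406/(2.484 + 7.406) = 3.15 V.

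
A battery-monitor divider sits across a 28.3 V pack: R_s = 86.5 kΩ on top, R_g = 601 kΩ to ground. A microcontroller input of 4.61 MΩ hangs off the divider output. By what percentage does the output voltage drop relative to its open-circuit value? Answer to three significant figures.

1.61 %

The divider's output (Thévenin) resistance is R_s‖R_g = 75.62 kΩ.
Fractional drop under load = R_th/(R_th + R_L) = 75.62 / (75.62 + 4610) = 0.01614.
So the output falls by 1.61 %.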